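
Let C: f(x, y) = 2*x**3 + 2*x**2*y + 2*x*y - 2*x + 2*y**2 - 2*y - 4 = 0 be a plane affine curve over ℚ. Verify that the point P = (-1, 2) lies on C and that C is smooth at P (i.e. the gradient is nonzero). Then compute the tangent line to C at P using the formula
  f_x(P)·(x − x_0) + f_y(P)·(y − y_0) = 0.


Tangent line at P: 6*y - 12 = 0.

Step 1: f(-1, 2) = 0, so P lies on C.
Step 2: partial derivatives
  f_x(x, y) = 6*x**2 + 4*x*y + 2*y - 2, f_y(x, y) = 2*x**2 + 2*x + 4*y - 2.
  f_x(P) = 0, f_y(P) = 6 (gradient nonzero, so P is smooth).
Step 3: tangent line at P: 0·(x − -1) + 6·(y − 2) = 0.
Expanding: 6*y - 12 = 0.


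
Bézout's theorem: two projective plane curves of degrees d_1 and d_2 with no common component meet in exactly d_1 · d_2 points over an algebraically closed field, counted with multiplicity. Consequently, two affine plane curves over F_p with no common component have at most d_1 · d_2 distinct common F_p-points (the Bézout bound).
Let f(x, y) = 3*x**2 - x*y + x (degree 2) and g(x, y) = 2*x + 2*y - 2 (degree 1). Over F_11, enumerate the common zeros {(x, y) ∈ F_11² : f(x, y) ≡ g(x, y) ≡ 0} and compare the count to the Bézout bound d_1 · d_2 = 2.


Common zeros: {(0, 1)}; count = 1; Bézout bound = 2.

deg(f) = 2, deg(g) = 1, so Bézout bound = 2.
Scan x ∈ F_11. For each x, list the y ∈ F_11 with f(x, y) ≡ 0 and those with g(x, y) ≡ 0 (mod 11); the common zeros in that column are the intersection.
  x = 0: f ≡ 0 at y ∈ {0, 1, 2, 3, 4, 5, 6, 7, 8, 9, 10}; g ≡ 0 at y ∈ {1}; common: {1}.
  x = 1: f ≡ 0 at y ∈ {4}; g ≡ 0 at y ∈ {0}; common: ∅.
  x = 2: f ≡ 0 at y ∈ {7}; g ≡ 0 at y ∈ {10}; common: ∅.
  x = 3: f ≡ 0 at y ∈ {10}; g ≡ 0 at y ∈ {9}; common: ∅.
  x = 4: f ≡ 0 at y ∈ {2}; g ≡ 0 at y ∈ {8}; common: ∅.
  x = 5: f ≡ 0 at y ∈ {5}; g ≡ 0 at y ∈ {7}; common: ∅.
  x = 6: f ≡ 0 at y ∈ {8}; g ≡ 0 at y ∈ {6}; common: ∅.
  x = 7: f ≡ 0 at y ∈ {0}; g ≡ 0 at y ∈ {5}; common: ∅.
  x = 8: f ≡ 0 at y ∈ {3}; g ≡ 0 at y ∈ {4}; common: ∅.
  x = 9: f ≡ 0 at y ∈ {6}; g ≡ 0 at y ∈ {3}; common: ∅.
  x = 10: f ≡ 0 at y ∈ {9}; g ≡ 0 at y ∈ {2}; common: ∅.
Collecting: common zeros = {(0, 1)}, so the count is 1.
Comparison with the Bézout bound: 1 ≤ 2 = deg(f)·deg(g), as expected for curves with no common component (the affine F_11-count falls short of the bound because intersections may lie at infinity, over extension fields, or carry multiplicity).


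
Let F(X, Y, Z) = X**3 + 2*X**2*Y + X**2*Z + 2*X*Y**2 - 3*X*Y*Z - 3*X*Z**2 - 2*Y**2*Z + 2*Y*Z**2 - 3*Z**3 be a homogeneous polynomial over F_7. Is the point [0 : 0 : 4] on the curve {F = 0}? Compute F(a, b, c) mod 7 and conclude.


F(0,0,4) ≡ 4 (mod 7); P is NOT on the curve.

Evaluate F(0, 0, 4) term-by-term (mod 7).
  X**3 ↦ 1·0·1·1 = 0
  2*X**2*Y ↦ 2·0·0·1 = 0
  X**2*Z ↦ 1·0·1·4 = 0
  2*X*Y**2 ↦ 2·0·0·1 = 0
  -3*X*Y*Z ↦ -3·0·0·4 = 0
  -3*X*Z**2 ↦ -3·0·1·16 = 0
  -2*Y**2*Z ↦ -2·1·0·4 = 0
  2*Y*Z**2 ↦ 2·1·0·16 = 0
  -3*Z**3 ↦ -3·1·1·64 = -192
Sum: F(0, 0, 4) = (0) + (0) + (0) + (0) + (0) + (0) + (0) + (0) + (-192) = -192.
Reducing mod 7: -192 ≡ 4 (mod 7).
Since F(a, b, c) ≡ 4 ≠ 0 (mod 7), P does NOT lie on the curve.


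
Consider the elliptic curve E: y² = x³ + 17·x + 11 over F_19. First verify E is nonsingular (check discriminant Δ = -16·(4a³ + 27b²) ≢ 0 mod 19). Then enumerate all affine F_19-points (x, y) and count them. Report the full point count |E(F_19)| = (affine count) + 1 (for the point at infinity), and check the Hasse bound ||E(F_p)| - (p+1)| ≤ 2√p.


Affine points = {(0, 7), (0, 12), (6, 5), (6, 14), (7, 6), (7, 13), (9, 0), (11, 3), (11, 16), (12, 9), (12, 10), (13, 4), (13, 15), (16, 3), (16, 16), (17, 8), (17, 11)}; affine count = 17; |E(F_19)| = 18.

Discriminant check: Δ ∝ 4a³ + 27b² = 4·17³ + 27·11² = 4·4913 + 27·121 ≡ 5 (mod 19). Nonzero ⇒ E is nonsingular.
For each x ∈ F_19, compute rhs = x³ + 17·x + 11 mod 19, then count y ∈ F_19 with y² ≡ rhs.
  x = 0: rhs = 11, matching y values: 7, 12 (2 points).
  x = 1: rhs = 10, matching y values: none (0 points).
  x = 2: rhs = 15, matching y values: none (0 points).
  x = 3: rhs = 13, matching y values: none (0 points).
  x = 4: rhs = 10, matching y values: none (0 points).
  x = 5: rhs = 12, matching y values: none (0 points).
  x = 6: rhs = 6, matching y values: 5, 14 (2 points).
  x = 7: rhs = 17, matching y values: 6, 13 (2 points).
  x = 8: rhs = 13, matching y values: none (0 points).
  x = 9: rhs = 0, matching y values: 0 (1 points).
  x = 10: rhs = 3, matching y values: none (0 points).
  x = 11: rhs = 9, matching y values: 3, 16 (2 points).
  x = 12: rhs = 5, matching y values: 9, 10 (2 points).
  x = 13: rhs = 16, matching y values: 4, 15 (2 points).
  x = 14: rhs = 10, matching y values: none (0 points).
  x = 15: rhs = 12, matching y values: none (0 points).
  x = 16: rhs = 9, matching y values: 3, 16 (2 points).
  x = 17: rhs = 7, matching y values: 8, 11 (2 points).
  x = 18: rhs = 12, matching y values: none (0 points).
Total affine count: 17.
Full point count |E(F_19)| = 17 + 1 = 18.
Hasse bound: |18 − (19+1)| = |-2| = 2 ≤ 2√19 ≈ 8.7178 ✓.


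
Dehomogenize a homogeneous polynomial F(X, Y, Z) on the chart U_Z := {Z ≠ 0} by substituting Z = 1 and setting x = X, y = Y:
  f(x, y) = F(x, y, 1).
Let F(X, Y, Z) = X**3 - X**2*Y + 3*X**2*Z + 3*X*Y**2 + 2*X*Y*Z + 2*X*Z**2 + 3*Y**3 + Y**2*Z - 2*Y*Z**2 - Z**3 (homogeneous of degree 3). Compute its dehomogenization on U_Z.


f(x, y) = x**3 - x**2*y + 3*x**2 + 3*x*y**2 + 2*x*y + 2*x + 3*y**3 + y**2 - 2*y - 1

On U_Z we set Z = 1. Each monomial c·X^i·Y^j·Z^k in F becomes c·x^i·y^j·1^k = c·x^i·y^j.
Substituting Z = 1: F(X, Y, 1) = x**3 - x**2*y + 3*x**2 + 3*x*y**2 + 2*x*y + 2*x + 3*y**3 + y**2 - 2*y - 1.
Note: deg(f) ≤ deg(F) = 3; strict inequality happens when F is divisible by Z (lost terms).


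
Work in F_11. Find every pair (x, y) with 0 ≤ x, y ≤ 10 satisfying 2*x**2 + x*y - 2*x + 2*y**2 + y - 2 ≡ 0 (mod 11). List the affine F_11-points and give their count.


Affine F_11-points: {(1, 3), (1, 7), (2, 7), (2, 8), (4, 0), (4, 3), (6, 5), (6, 8), (8, 0), (8, 1), (9, 1), (9, 5)}; count = 12.

For each of the 121 pairs (x, y) ∈ F_11², evaluate f(x, y) mod 11. Record the zeros.
  x = 0: [0↦9, 1↦1, 2↦8, 3↦8, 4↦1, 5↦9, 6↦10, 7↦4, 8↦2, 9↦4, 10↦10]  zeros at y ∈ ∅
  x = 1: [0↦9, 1↦2, 2↦10, 3↦0, 4↦5, 5↦3, 6↦5, 7↦0, 8↦10, 9↦2, 10↦9]  zeros at y ∈ {3, 7}
  x = 2: [0↦2, 1↦7, 2↦5, 3↦7, 4↦2, 5↦1, 6↦4, 7↦0, 8↦0, 9↦4, 10↦1]  zeros at y ∈ {7, 8}
  x = 3: [0↦10, 1↦5, 2↦4, 3↦7, 4↦3, 5↦3, 6↦7, 7↦4, 8↦5, 9↦10, 10↦8]  zeros at y ∈ ∅
  x = 4: [0↦0, 1↦7, 2↦7, 3↦0, 4↦8, 5↦9, 6↦3, 7↦1, 8↦3, 9↦9, 10↦8]  zeros at y ∈ {0, 3}
  x = 5: [0↦5, 1↦2, 2↦3, 3↦8, 4↦6, 5↦8, 6↦3, 7↦2, 8↦5, 9↦1, 10↦1]  zeros at y ∈ ∅
  x = 6: [0↦3, 1↦1, 2↦3, 3↦9, 4↦8, 5↦0, 6↦7, 7↦7, 8↦0, 9↦8, 10↦9]  zeros at y ∈ {5, 8}
  x = 7: [0↦5, 1↦4, 2↦7, 3↦3, 4↦3, 5↦7, 6↦4, 7↦5, 8↦10, 9↦8, 10↦10]  zeros at y ∈ ∅
  x = 8: [0↦0, 1↦0, 2↦4, 3↦1, 4↦2, 5↦7, 6↦5, 7↦7, 8↦2, 9↦1, 10↦4]  zeros at y ∈ {0, 1}
  x = 9: [0↦10, 1↦0, 2↦5, 3↦3, 4↦5, 5↦0, 6↦10, 7↦2, 8↦9, 9↦9, 10↦2]  zeros at y ∈ {1, 5}
  x = 10: [0↦2, 1↦4, 2↦10, 3↦9, 4↦1, 5↦8, 6↦8, 7↦1, 8↦9, 9↦10, 10↦4]  zeros at y ∈ ∅
Collecting zeros: affine points = {(1, 3), (1, 7), (2, 7), (2, 8), (4, 0), (4, 3), (6, 5), (6, 8), (8, 0), (8, 1), (9, 1), (9, 5)}.
Total count |C(F_11)_aff| = 12.


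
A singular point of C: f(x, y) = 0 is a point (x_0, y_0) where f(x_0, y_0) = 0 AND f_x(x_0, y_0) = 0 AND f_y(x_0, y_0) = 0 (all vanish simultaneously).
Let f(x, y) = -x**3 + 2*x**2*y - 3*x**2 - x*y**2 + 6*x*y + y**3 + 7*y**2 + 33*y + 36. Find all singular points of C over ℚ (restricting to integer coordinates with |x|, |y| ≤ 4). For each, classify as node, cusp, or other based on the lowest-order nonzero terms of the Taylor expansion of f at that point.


Singular points: {(-3, -3)}; classification: cusp.

Compute partial derivatives:
  f_x = -3*x**2 + 4*x*y - 6*x - y**2 + 6*y.
  f_y = 2*x**2 - 2*x*y + 6*x + 3*y**2 + 14*y + 33.
Scan x_0 ∈ {−4, ..., 4}. For each x_0, f_y(x_0, y) is a polynomial in y; find its integer roots y ∈ {−4, ..., 4}, then test f_x and f at those candidates.
  x = -4: f_y(-4, y) = 3*y**2 + 22*y + 41; no integer root y with |y| ≤ 4.
  x = -3: f_y(-3, y) = 3*y**2 + 20*y + 33; vanishes at y ∈ {-3}. (-3, -3): f_x = 0, f = 0 — SINGULAR.
  x = -2: f_y(-2, y) = 3*y**2 + 18*y + 29; no integer root y with |y| ≤ 4.
  x = -1: f_y(-1, y) = 3*y**2 + 16*y + 29; no integer root y with |y| ≤ 4.
  x = 0: f_y(0, y) = 3*y**2 + 14*y + 33; no integer root y with |y| ≤ 4.
  x = 1: f_y(1, y) = 3*y**2 + 12*y + 41; no integer root y with |y| ≤ 4.
  x = 2: f_y(2, y) = 3*y**2 + 10*y + 53; no integer root y with |y| ≤ 4.
  x = 3: f_y(3, y) = 3*y**2 + 8*y + 69; no integer root y with |y| ≤ 4.
  x = 4: f_y(4, y) = 3*y**2 + 6*y + 89; no integer root y with |y| ≤ 4.
Only singular point on the grid: (-3, -3).
Classify: substitute x = -3 + u, y = -3 + v and expand: f = -u**3 + 2*u**2*v - u*v**2 + v**3 + v**2.
No constant or linear terms (consistent with a singular point). Quadratic part: v**2. Cubic part: -u**3 + 2*u**2*v - u*v**2 + v**3.
The quadratic part v**2 is a perfect square, so there is a single (double) tangent line v = 0, i.e. y = -3. Restricting the cubic part to that line (v = 0) leaves -u**3 ≠ 0, so f is not divisible by v and the branch is v² ≈ u**3 to lowest order — this is a cusp.
Classification: cusp.


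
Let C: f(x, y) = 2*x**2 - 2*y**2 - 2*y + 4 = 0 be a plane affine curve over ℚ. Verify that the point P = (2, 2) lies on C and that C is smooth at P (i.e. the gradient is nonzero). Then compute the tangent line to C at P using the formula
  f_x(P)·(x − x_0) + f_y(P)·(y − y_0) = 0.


Tangent line at P: 8*x - 10*y + 4 = 0.

Step 1: f(2, 2) = 0, so P lies on C.
Step 2: partial derivatives
  f_x(x, y) = 4*x, f_y(x, y) = -4*y - 2.
  f_x(P) = 8, f_y(P) = -10 (gradient nonzero, so P is smooth).
Step 3: tangent line at P: 8·(x − 2) + -10·(y − 2) = 0.
Expanding: 8*x - 10*y + 4 = 0.


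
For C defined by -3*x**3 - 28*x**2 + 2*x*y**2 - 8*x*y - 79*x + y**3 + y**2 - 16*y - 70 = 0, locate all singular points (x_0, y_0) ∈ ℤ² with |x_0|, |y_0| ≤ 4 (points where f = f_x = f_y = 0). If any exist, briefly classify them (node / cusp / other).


Singular points: {(-3, 2)}; classification: node.

Compute partial derivatives:
  f_x = -9*x**2 - 56*x + 2*y**2 - 8*y - 79.
  f_y = 4*x*y - 8*x + 3*y**2 + 2*y - 16.
Scan x_0 ∈ {−4, ..., 4}. For each x_0, f_y(x_0, y) is a polynomial in y; find its integer roots y ∈ {−4, ..., 4}, then test f_x and f at those candidates.
  x = -4: f_y(-4, y) = 3*y**2 - 14*y + 16; vanishes at y ∈ {2}. (-4, 2): f_x = -7 ≠ 0.
  x = -3: f_y(-3, y) = 3*y**2 - 10*y + 8; vanishes at y ∈ {2}. (-3, 2): f_x = 0, f = 0 — SINGULAR.
  x = -2: f_y(-2, y) = 3*y**2 - 6*y; vanishes at y ∈ {0, 2}. (-2, 0): f_x = -3 ≠ 0; (-2, 2): f_x = -11 ≠ 0.
  x = -1: f_y(-1, y) = 3*y**2 - 2*y - 8; vanishes at y ∈ {2}. (-1, 2): f_x = -40 ≠ 0.
  x = 0: f_y(0, y) = 3*y**2 + 2*y - 16; vanishes at y ∈ {2}. (0, 2): f_x = -87 ≠ 0.
  x = 1: f_y(1, y) = 3*y**2 + 6*y - 24; vanishes at y ∈ {-4, 2}. (1, -4): f_x = -80 ≠ 0; (1, 2): f_x = -152 ≠ 0.
  x = 2: f_y(2, y) = 3*y**2 + 10*y - 32; vanishes at y ∈ {2}. (2, 2): f_x = -235 ≠ 0.
  x = 3: f_y(3, y) = 3*y**2 + 14*y - 40; vanishes at y ∈ {2}. (3, 2): f_x = -336 ≠ 0.
  x = 4: f_y(4, y) = 3*y**2 + 18*y - 48; vanishes at y ∈ {2}. (4, 2): f_x = -455 ≠ 0.
Only singular point on the grid: (-3, 2).
Classify: substitute x = -3 + u, y = 2 + v and expand: f = -3*u**3 - u**2 + 2*u*v**2 + v**3 + v**2.
No constant or linear terms (consistent with a singular point). Quadratic part: -u**2 + v**2. Cubic part: -3*u**3 + 2*u*v**2 + v**3.
The quadratic part v**2 - u**2 = (v − u)(v + u) splits into two distinct linear factors, so there are two distinct tangent lines y − 2 = ±(x − -3) — this is a node (ordinary double point).
Classification: node.


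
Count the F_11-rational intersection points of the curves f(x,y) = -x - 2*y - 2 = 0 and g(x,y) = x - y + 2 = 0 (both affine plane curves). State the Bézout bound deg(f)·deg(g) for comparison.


Common zeros: {(9, 0)}; count = 1; Bézout bound = 1.

deg(f) = 1, deg(g) = 1, so Bézout bound = 1.
Scan x ∈ F_11. For each x, list the y ∈ F_11 with f(x, y) ≡ 0 and those with g(x, y) ≡ 0 (mod 11); the common zeros in that column are the intersection.
  x = 0: f ≡ 0 at y ∈ {10}; g ≡ 0 at y ∈ {2}; common: ∅.
  x = 1: f ≡ 0 at y ∈ {4}; g ≡ 0 at y ∈ {3}; common: ∅.
  x = 2: f ≡ 0 at y ∈ {9}; g ≡ 0 at y ∈ {4}; common: ∅.
  x = 3: f ≡ 0 at y ∈ {3}; g ≡ 0 at y ∈ {5}; common: ∅.
  x = 4: f ≡ 0 at y ∈ {8}; g ≡ 0 at y ∈ {6}; common: ∅.
  x = 5: f ≡ 0 at y ∈ {2}; g ≡ 0 at y ∈ {7}; common: ∅.
  x = 6: f ≡ 0 at y ∈ {7}; g ≡ 0 at y ∈ {8}; common: ∅.
  x = 7: f ≡ 0 at y ∈ {1}; g ≡ 0 at y ∈ {9}; common: ∅.
  x = 8: f ≡ 0 at y ∈ {6}; g ≡ 0 at y ∈ {10}; common: ∅.
  x = 9: f ≡ 0 at y ∈ {0}; g ≡ 0 at y ∈ {0}; common: {0}.
  x = 10: f ≡ 0 at y ∈ {5}; g ≡ 0 at y ∈ {1}; common: ∅.
Collecting: common zeros = {(9, 0)}, so the count is 1.
Comparison with the Bézout bound: 1 ≤ 1 = deg(f)·deg(g), as expected for curves with no common component (the bound is attained).


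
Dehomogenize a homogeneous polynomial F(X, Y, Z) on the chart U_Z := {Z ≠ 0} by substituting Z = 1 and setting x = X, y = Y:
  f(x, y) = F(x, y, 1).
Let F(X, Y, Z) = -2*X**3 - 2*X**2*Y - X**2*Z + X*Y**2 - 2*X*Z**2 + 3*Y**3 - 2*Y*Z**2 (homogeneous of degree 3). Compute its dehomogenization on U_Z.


f(x, y) = -2*x**3 - 2*x**2*y - x**2 + x*y**2 - 2*x + 3*y**3 - 2*y

On U_Z we set Z = 1. Each monomial c·X^i·Y^j·Z^k in F becomes c·x^i·y^j·1^k = c·x^i·y^j.
Substituting Z = 1: F(X, Y, 1) = -2*x**3 - 2*x**2*y - x**2 + x*y**2 - 2*x + 3*y**3 - 2*y.
Note: deg(f) ≤ deg(F) = 3; strict inequality happens when F is divisible by Z (lost terms).


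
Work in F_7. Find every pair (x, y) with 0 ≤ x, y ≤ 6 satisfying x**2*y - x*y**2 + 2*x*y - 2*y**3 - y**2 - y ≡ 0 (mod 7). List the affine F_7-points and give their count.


Affine F_7-points: {(0, 0), (0, 5), (1, 0), (2, 0), (2, 2), (3, 0), (3, 5), (4, 0), (5, 0), (5, 2), (6, 0)}; count = 11.

For each of the 49 pairs (x, y) ∈ F_7², evaluate f(x, y) mod 7. Record the zeros.
  x = 0: [0↦0, 1↦3, 2↦6, 3↦4, 4↦6, 5↦0, 6↦2]  zeros at y ∈ {0, 5}
  x = 1: [0↦0, 1↦5, 2↦1, 3↦4, 4↦2, 5↦4, 6↦5]  zeros at y ∈ {0}
  x = 2: [0↦0, 1↦2, 2↦0, 3↦3, 4↦6, 5↦4, 6↦6]  zeros at y ∈ {0, 2}
  x = 3: [0↦0, 1↦1, 2↦3, 3↦1, 4↦4, 5↦0, 6↦5]  zeros at y ∈ {0, 5}
  x = 4: [0↦0, 1↦2, 2↦3, 3↦5, 4↦3, 5↦6, 6↦2]  zeros at y ∈ {0}
  x = 5: [0↦0, 1↦5, 2↦0, 3↦1, 4↦3, 5↦1, 6↦4]  zeros at y ∈ {0, 2}
  x = 6: [0↦0, 1↦3, 2↦1, 3↦3, 4↦4, 5↦6, 6↦4]  zeros at y ∈ {0}
Collecting zeros: affine points = {(0, 0), (0, 5), (1, 0), (2, 0), (2, 2), (3, 0), (3, 5), (4, 0), (5, 0), (5, 2), (6, 0)}.
Total count |C(F_7)_aff| = 11.


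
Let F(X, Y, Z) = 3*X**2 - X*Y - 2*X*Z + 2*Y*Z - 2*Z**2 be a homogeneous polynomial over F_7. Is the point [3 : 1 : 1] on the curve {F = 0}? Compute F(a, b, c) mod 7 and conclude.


F(3,1,1) ≡ 4 (mod 7); P is NOT on the curve.

Evaluate F(3, 1, 1) term-by-term (mod 7).
  3*X**2 ↦ 3·9·1·1 = 27
  -X*Y ↦ -1·3·1·1 = -3
  -2*X*Z ↦ -2·3·1·1 = -6
  2*Y*Z ↦ 2·1·1·1 = 2
  -2*Z**2 ↦ -2·1·1·1 = -2
Sum: F(3, 1, 1) = (27) + (-3) + (-6) + (2) + (-2) = 18.
Reducing mod 7: 18 ≡ 4 (mod 7).
Since F(a, b, c) ≡ 4 ≠ 0 (mod 7), P does NOT lie on the curve.


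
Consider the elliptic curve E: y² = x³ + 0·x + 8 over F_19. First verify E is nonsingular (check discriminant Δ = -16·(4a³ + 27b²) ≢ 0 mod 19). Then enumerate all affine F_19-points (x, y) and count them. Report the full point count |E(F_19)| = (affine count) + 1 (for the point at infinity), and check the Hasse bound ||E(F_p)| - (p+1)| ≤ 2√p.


Affine points = {(1, 3), (1, 16), (2, 4), (2, 15), (3, 4), (3, 15), (5, 0), (7, 3), (7, 16), (8, 8), (8, 11), (10, 1), (10, 18), (11, 3), (11, 16), (12, 8), (12, 11), (13, 1), (13, 18), (14, 4), (14, 15), (15, 1), (15, 18), (16, 0), (17, 0), (18, 8), (18, 11)}; affine count = 27; |E(F_19)| = 28.

Discriminant check: Δ ∝ 4a³ + 27b² = 4·0³ + 27·8² = 4·0 + 27·64 ≡ 18 (mod 19). Nonzero ⇒ E is nonsingular.
For each x ∈ F_19, compute rhs = x³ + 0·x + 8 mod 19, then count y ∈ F_19 with y² ≡ rhs.
  x = 0: rhs = 8, matching y values: none (0 points).
  x = 1: rhs = 9, matching y values: 3, 16 (2 points).
  x = 2: rhs = 16, matching y values: 4, 15 (2 points).
  x = 3: rhs = 16, matching y values: 4, 15 (2 points).
  x = 4: rhs = 15, matching y values: none (0 points).
  x = 5: rhs = 0, matching y values: 0 (1 points).
  x = 6: rhs = 15, matching y values: none (0 points).
  x = 7: rhs = 9, matching y values: 3, 16 (2 points).
  x = 8: rhs = 7, matching y values: 8, 11 (2 points).
  x = 9: rhs = 15, matching y values: none (0 points).
  x = 10: rhs = 1, matching y values: 1, 18 (2 points).
  x = 11: rhs = 9, matching y values: 3, 16 (2 points).
  x = 12: rhs = 7, matching y values: 8, 11 (2 points).
  x = 13: rhs = 1, matching y values: 1, 18 (2 points).
  x = 14: rhs = 16, matching y values: 4, 15 (2 points).
  x = 15: rhs = 1, matching y values: 1, 18 (2 points).
  x = 16: rhs = 0, matching y values: 0 (1 points).
  x = 17: rhs = 0, matching y values: 0 (1 points).
  x = 18: rhs = 7, matching y values: 8, 11 (2 points).
Total affine count: 27.
Full point count |E(F_19)| = 27 + 1 = 28.
Hasse bound: |28 − (19+1)| = |8| = 8 ≤ 2√19 ≈ 8.7178 ✓.


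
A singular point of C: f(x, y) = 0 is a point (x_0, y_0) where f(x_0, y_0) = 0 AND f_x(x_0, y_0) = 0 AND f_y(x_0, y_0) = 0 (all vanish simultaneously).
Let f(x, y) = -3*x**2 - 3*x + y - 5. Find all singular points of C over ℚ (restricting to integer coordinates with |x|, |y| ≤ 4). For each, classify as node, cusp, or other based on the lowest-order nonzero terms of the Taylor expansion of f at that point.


No singular points in the scanned grid; C is smooth there.

Compute partial derivatives:
  f_x = -6*x - 3.
  f_y = 1.
f_y = 1 is a nonzero constant, so f_y never vanishes: no point (x, y) can satisfy f = f_x = f_y = 0. In particular no (x, y) ∈ {−4, ..., 4}² is singular; the curve is smooth.


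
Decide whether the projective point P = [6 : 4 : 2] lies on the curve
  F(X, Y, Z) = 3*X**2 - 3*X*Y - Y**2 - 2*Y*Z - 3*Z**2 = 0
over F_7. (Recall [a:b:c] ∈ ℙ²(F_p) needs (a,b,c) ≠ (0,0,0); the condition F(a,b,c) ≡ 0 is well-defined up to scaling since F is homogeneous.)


F(6,4,2) ≡ 6 (mod 7); P is NOT on the curve.

Evaluate F(6, 4, 2) term-by-term (mod 7).
  3*X**2 ↦ 3·36·1·1 = 108
  -3*X*Y ↦ -3·6·4·1 = -72
  -Y**2 ↦ -1·1·16·1 = -16
  -2*Y*Z ↦ -2·1·4·2 = -16
  -3*Z**2 ↦ -3·1·1·4 = -12
Sum: F(6, 4, 2) = (108) + (-72) + (-16) + (-16) + (-12) = -8.
Reducing mod 7: -8 ≡ 6 (mod 7).
Since F(a, b, c) ≡ 6 ≠ 0 (mod 7), P does NOT lie on the curve.


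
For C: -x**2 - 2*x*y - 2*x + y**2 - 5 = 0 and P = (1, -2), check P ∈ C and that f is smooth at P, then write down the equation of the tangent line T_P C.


Tangent line at P: -6*y - 12 = 0.

Step 1: f(1, -2) = 0, so P lies on C.
Step 2: partial derivatives
  f_x(x, y) = -2*x - 2*y - 2, f_y(x, y) = -2*x + 2*y.
  f_x(P) = 0, f_y(P) = -6 (gradient nonzero, so P is smooth).
Step 3: tangent line at P: 0·(x − 1) + -6·(y − -2) = 0.
Expanding: -6*y - 12 = 0.


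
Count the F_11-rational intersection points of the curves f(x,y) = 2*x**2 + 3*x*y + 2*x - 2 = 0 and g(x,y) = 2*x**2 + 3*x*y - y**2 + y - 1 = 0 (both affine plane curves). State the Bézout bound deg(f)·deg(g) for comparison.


Common zeros: {(5, 2)}; count = 1; Bézout bound = 4.

deg(f) = 2, deg(g) = 2, so Bézout bound = 4.
Scan x ∈ F_11. For each x, list the y ∈ F_11 with f(x, y) ≡ 0 and those with g(x, y) ≡ 0 (mod 11); the common zeros in that column are the intersection.
  x = 0: f ≡ 0 at y ∈ ∅; g ≡ 0 at y ∈ ∅; common: ∅.
  x = 1: f ≡ 0 at y ∈ {3}; g ≡ 0 at y ∈ {6, 9}; common: ∅.
  x = 2: f ≡ 0 at y ∈ {2}; g ≡ 0 at y ∈ {9}; common: ∅.
  x = 3: f ≡ 0 at y ∈ {0}; g ≡ 0 at y ∈ {2, 8}; common: ∅.
  x = 4: f ≡ 0 at y ∈ {6}; g ≡ 0 at y ∈ ∅; common: ∅.
  x = 5: f ≡ 0 at y ∈ {2}; g ≡ 0 at y ∈ {2, 3}; common: {2}.
  x = 6: f ≡ 0 at y ∈ {4}; g ≡ 0 at y ∈ ∅; common: ∅.
  x = 7: f ≡ 0 at y ∈ {0}; g ≡ 0 at y ∈ {3, 8}; common: ∅.
  x = 8: f ≡ 0 at y ∈ {6}; g ≡ 0 at y ∈ {7}; common: ∅.
  x = 9: f ≡ 0 at y ∈ {4}; g ≡ 0 at y ∈ {7, 10}; common: ∅.
  x = 10: f ≡ 0 at y ∈ {3}; g ≡ 0 at y ∈ ∅; common: ∅.
Collecting: common zeros = {(5, 2)}, so the count is 1.
Comparison with the Bézout bound: 1 ≤ 4 = deg(f)·deg(g), as expected for curves with no common component (the affine F_11-count falls short of the bound because intersections may lie at infinity, over extension fields, or carry multiplicity).


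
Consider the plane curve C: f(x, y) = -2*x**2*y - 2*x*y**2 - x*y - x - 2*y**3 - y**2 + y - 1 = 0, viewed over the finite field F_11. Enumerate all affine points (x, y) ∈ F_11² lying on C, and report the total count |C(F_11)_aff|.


Affine F_11-points: {(2, 8), (2, 9), (3, 1), (3, 2), (3, 10), (6, 1), (7, 4), (8, 2), (8, 8), (8, 9), (9, 4), (9, 10), (10, 0), (10, 6)}; count = 14.

For each of the 121 pairs (x, y) ∈ F_11², evaluate f(x, y) mod 11. Record the zeros.
  x = 0: [0↦10, 1↦8, 2↦3, 3↦5, 4↦2, 5↦4, 6↦10, 7↦8, 8↦8, 9↦9, 10↦10]  zeros at y ∈ ∅
  x = 1: [0↦9, 1↦2, 2↦10, 3↦10, 4↦1, 5↦4, 6↦7, 7↦9, 8↦9, 9↦6, 10↦10]  zeros at y ∈ ∅
  x = 2: [0↦8, 1↦3, 2↦9, 3↦3, 4↦6, 5↦6, 6↦2, 7↦4, 8↦0, 9↦0, 10↦3]  zeros at y ∈ {8, 9}
  x = 3: [0↦7, 1↦0, 2↦0, 3↦6, 4↦6, 5↦10, 6↦6, 7↦4, 8↦3, 9↦2, 10↦0]  zeros at y ∈ {1, 2, 10}
  x = 4: [0↦6, 1↦4, 2↦5, 3↦8, 4↦1, 5↦5, 6↦8, 7↦9, 8↦7, 9↦1, 10↦1]  zeros at y ∈ ∅
  x = 5: [0↦5, 1↦4, 2↦2, 3↦9, 4↦2, 5↦2, 6↦8, 7↦8, 8↦1, 9↦8, 10↦6]  zeros at y ∈ ∅
  x = 6: [0↦4, 1↦0, 2↦2, 3↦9, 4↦9, 5↦1, 6↦6, 7↦1, 8↦7, 9↦1, 10↦4]  zeros at y ∈ {1}
  x = 7: [0↦3, 1↦3, 2↦5, 3↦8, 4↦0, 5↦2, 6↦2, 7↦10, 8↦3, 9↦2, 10↦6]  zeros at y ∈ {4}
  x = 8: [0↦2, 1↦2, 2↦0, 3↦6, 4↦8, 5↦5, 6↦7, 7↦2, 8↦0, 9↦0, 10↦1]  zeros at y ∈ {2, 8, 9}
  x = 9: [0↦1, 1↦8, 2↦9, 3↦3, 4↦0, 5↦10, 6↦10, 7↦10, 8↦9, 9↦6, 10↦0]  zeros at y ∈ {4, 10}
  x = 10: [0↦0, 1↦10, 2↦10, 3↦10, 4↦9, 5↦6, 6↦0, 7↦1, 8↦8, 9↦9, 10↦3]  zeros at y ∈ {0, 6}
Collecting zeros: affine points = {(2, 8), (2, 9), (3, 1), (3, 2), (3, 10), (6, 1), (7, 4), (8, 2), (8, 8), (8, 9), (9, 4), (9, 10), (10, 0), (10, 6)}.
Total count |C(F_11)_aff| = 14.


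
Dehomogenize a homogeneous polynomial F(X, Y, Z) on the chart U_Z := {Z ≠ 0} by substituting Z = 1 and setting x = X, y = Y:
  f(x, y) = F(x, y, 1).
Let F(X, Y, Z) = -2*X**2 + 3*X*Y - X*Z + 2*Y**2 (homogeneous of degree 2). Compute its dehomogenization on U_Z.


f(x, y) = -2*x**2 + 3*x*y - x + 2*y**2

On U_Z we set Z = 1. Each monomial c·X^i·Y^j·Z^k in F becomes c·x^i·y^j·1^k = c·x^i·y^j.
Substituting Z = 1: F(X, Y, 1) = -2*x**2 + 3*x*y - x + 2*y**2.
Note: deg(f) ≤ deg(F) = 2; strict inequality happens when F is divisible by Z (lost terms).


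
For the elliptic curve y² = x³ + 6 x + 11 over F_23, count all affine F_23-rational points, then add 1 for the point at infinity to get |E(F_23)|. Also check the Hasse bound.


Affine points = {(1, 8), (1, 15), (2, 10), (2, 13), (9, 9), (9, 14), (10, 6), (10, 17), (13, 3), (13, 20), (15, 7), (15, 16), (17, 9), (17, 14), (20, 9), (20, 14), (22, 2), (22, 21)}; affine count = 18; |E(F_23)| = 19.

Discriminant check: Δ ∝ 4a³ + 27b² = 4·6³ + 27·11² = 4·216 + 27·121 ≡ 14 (mod 23). Nonzero ⇒ E is nonsingular.
For each x ∈ F_23, compute rhs = x³ + 6·x + 11 mod 23, then count y ∈ F_23 with y² ≡ rhs.
  x = 0: rhs = 11, matching y values: none (0 points).
  x = 1: rhs = 18, matching y values: 8, 15 (2 points).
  x = 2: rhs = 8, matching y values: 10, 13 (2 points).
  x = 3: rhs = 10, matching y values: none (0 points).
  x = 4: rhs = 7, matching y values: none (0 points).
  x = 5: rhs = 5, matching y values: none (0 points).
  x = 6: rhs = 10, matching y values: none (0 points).
  x = 7: rhs = 5, matching y values: none (0 points).
  x = 8: rhs = 19, matching y values: none (0 points).
  x = 9: rhs = 12, matching y values: 9, 14 (2 points).
  x = 10: rhs = 13, matching y values: 6, 17 (2 points).
  x = 11: rhs = 5, matching y values: none (0 points).
  x = 12: rhs = 17, matching y values: none (0 points).
  x = 13: rhs = 9, matching y values: 3, 20 (2 points).
  x = 14: rhs = 10, matching y values: none (0 points).
  x = 15: rhs = 3, matching y values: 7, 16 (2 points).
  x = 16: rhs = 17, matching y values: none (0 points).
  x = 17: rhs = 12, matching y values: 9, 14 (2 points).
  x = 18: rhs = 17, matching y values: none (0 points).
  x = 19: rhs = 15, matching y values: none (0 points).
  x = 20: rhs = 12, matching y values: 9, 14 (2 points).
  x = 21: rhs = 14, matching y values: none (0 points).
  x = 22: rhs = 4, matching y values: 2, 21 (2 points).
Total affine count: 18.
Full point count |E(F_23)| = 18 + 1 = 19.
Hasse bound: |19 − (23+1)| = |-5| = 5 ≤ 2√23 ≈ 9.5917 ✓.


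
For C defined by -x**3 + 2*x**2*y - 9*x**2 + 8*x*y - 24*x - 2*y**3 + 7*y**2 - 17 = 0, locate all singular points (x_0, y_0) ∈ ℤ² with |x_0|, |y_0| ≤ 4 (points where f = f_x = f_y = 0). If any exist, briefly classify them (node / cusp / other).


Singular points: {(-2, 1)}; classification: node.

Compute partial derivatives:
  f_x = -3*x**2 + 4*x*y - 18*x + 8*y - 24.
  f_y = 2*x**2 + 8*x - 6*y**2 + 14*y.
Scan x_0 ∈ {−4, ..., 4}. For each x_0, f_y(x_0, y) is a polynomial in y; find its integer roots y ∈ {−4, ..., 4}, then test f_x and f at those candidates.
  x = -4: f_y(-4, y) = -6*y**2 + 14*y; vanishes at y ∈ {0}. (-4, 0): f_x = 0 but f = -1 ≠ 0.
  x = -3: f_y(-3, y) = -6*y**2 + 14*y - 6; no integer root y with |y| ≤ 4.
  x = -2: f_y(-2, y) = -6*y**2 + 14*y - 8; vanishes at y ∈ {1}. (-2, 1): f_x = 0, f = 0 — SINGULAR.
  x = -1: f_y(-1, y) = -6*y**2 + 14*y - 6; no integer root y with |y| ≤ 4.
  x = 0: f_y(0, y) = -6*y**2 + 14*y; vanishes at y ∈ {0}. (0, 0): f_x = -24 ≠ 0.
  x = 1: f_y(1, y) = -6*y**2 + 14*y + 10; no integer root y with |y| ≤ 4.
  x = 2: f_y(2, y) = -6*y**2 + 14*y + 24; no integer root y with |y| ≤ 4.
  x = 3: f_y(3, y) = -6*y**2 + 14*y + 42; no integer root y with |y| ≤ 4.
  x = 4: f_y(4, y) = -6*y**2 + 14*y + 64; no integer root y with |y| ≤ 4.
Only singular point on the grid: (-2, 1).
Classify: substitute x = -2 + u, y = 1 + v and expand: f = -u**3 + 2*u**2*v - u**2 - 2*v**3 + v**2.
No constant or linear terms (consistent with a singular point). Quadratic part: -u**2 + v**2. Cubic part: -u**3 + 2*u**2*v - 2*v**3.
The quadratic part v**2 - u**2 = (v − u)(v + u) splits into two distinct linear factors, so there are two distinct tangent lines y − 1 = ±(x − -2) — this is a node (ordinary double point).
Classification: node.


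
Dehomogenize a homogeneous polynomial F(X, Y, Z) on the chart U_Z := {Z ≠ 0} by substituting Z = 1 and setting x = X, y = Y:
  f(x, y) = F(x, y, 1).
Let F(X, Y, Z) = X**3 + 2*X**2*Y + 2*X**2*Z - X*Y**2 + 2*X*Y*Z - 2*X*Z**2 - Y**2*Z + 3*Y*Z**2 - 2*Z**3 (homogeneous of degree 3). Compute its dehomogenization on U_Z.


f(x, y) = x**3 + 2*x**2*y + 2*x**2 - x*y**2 + 2*x*y - 2*x - y**2 + 3*y - 2

On U_Z we set Z = 1. Each monomial c·X^i·Y^j·Z^k in F becomes c·x^i·y^j·1^k = c·x^i·y^j.
Substituting Z = 1: F(X, Y, 1) = x**3 + 2*x**2*y + 2*x**2 - x*y**2 + 2*x*y - 2*x - y**2 + 3*y - 2.
Note: deg(f) ≤ deg(F) = 3; strict inequality happens when F is divisible by Z (lost terms).


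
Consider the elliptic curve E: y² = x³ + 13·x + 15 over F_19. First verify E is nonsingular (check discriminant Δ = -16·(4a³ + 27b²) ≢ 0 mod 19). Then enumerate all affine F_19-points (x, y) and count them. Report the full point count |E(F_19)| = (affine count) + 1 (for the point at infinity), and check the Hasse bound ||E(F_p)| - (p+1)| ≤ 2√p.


Affine points = {(2, 7), (2, 12), (3, 9), (3, 10), (4, 6), (4, 13), (6, 9), (6, 10), (8, 2), (8, 17), (9, 5), (9, 14), (10, 9), (10, 10), (11, 8), (11, 11), (13, 5), (13, 14), (16, 5), (16, 14), (17, 0), (18, 1), (18, 18)}; affine count = 23; |E(F_19)| = 24.

Discriminant check: Δ ∝ 4a³ + 27b² = 4·13³ + 27·15² = 4·2197 + 27·225 ≡ 5 (mod 19). Nonzero ⇒ E is nonsingular.
For each x ∈ F_19, compute rhs = x³ + 13·x + 15 mod 19, then count y ∈ F_19 with y² ≡ rhs.
  x = 0: rhs = 15, matching y values: none (0 points).
  x = 1: rhs = 10, matching y values: none (0 points).
  x = 2: rhs = 11, matching y values: 7, 12 (2 points).
  x = 3: rhs = 5, matching y values: 9, 10 (2 points).
  x = 4: rhs = 17, matching y values: 6, 13 (2 points).
  x = 5: rhs = 15, matching y values: none (0 points).
  x = 6: rhs = 5, matching y values: 9, 10 (2 points).
  x = 7: rhs = 12, matching y values: none (0 points).
  x = 8: rhs = 4, matching y values: 2, 17 (2 points).
  x = 9: rhs = 6, matching y values: 5, 14 (2 points).
  x = 10: rhs = 5, matching y values: 9, 10 (2 points).
  x = 11: rhs = 7, matching y values: 8, 11 (2 points).
  x = 12: rhs = 18, matching y values: none (0 points).
  x = 13: rhs = 6, matching y values: 5, 14 (2 points).
  x = 14: rhs = 15, matching y values: none (0 points).
  x = 15: rhs = 13, matching y values: none (0 points).
  x = 16: rhs = 6, matching y values: 5, 14 (2 points).
  x = 17: rhs = 0, matching y values: 0 (1 points).
  x = 18: rhs = 1, matching y values: 1, 18 (2 points).
Total affine count: 23.
Full point count |E(F_19)| = 23 + 1 = 24.
Hasse bound: |24 − (19+1)| = |4| = 4 ≤ 2√19 ≈ 8.7178 ✓.


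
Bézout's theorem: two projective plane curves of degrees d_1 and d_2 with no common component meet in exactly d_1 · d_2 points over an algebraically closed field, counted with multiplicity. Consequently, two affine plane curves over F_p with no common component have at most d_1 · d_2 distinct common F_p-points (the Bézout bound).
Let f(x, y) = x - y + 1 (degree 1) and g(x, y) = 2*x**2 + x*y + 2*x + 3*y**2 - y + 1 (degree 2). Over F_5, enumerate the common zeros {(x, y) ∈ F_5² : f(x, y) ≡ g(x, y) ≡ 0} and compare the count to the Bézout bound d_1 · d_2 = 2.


Common zeros: ∅; count = 0; Bézout bound = 2.

deg(f) = 1, deg(g) = 2, so Bézout bound = 2.
Scan x ∈ F_5. For each x, list the y ∈ F_5 with f(x, y) ≡ 0 and those with g(x, y) ≡ 0 (mod 5); the common zeros in that column are the intersection.
  x = 0: f ≡ 0 at y ∈ {1}; g ≡ 0 at y ∈ {3, 4}; common: ∅.
  x = 1: f ≡ 0 at y ∈ {2}; g ≡ 0 at y ∈ {0}; common: ∅.
  x = 2: f ≡ 0 at y ∈ {3}; g ≡ 0 at y ∈ {4}; common: ∅.
  x = 3: f ≡ 0 at y ∈ {4}; g ≡ 0 at y ∈ {0, 1}; common: ∅.
  x = 4: f ≡ 0 at y ∈ {0}; g ≡ 0 at y ∈ ∅; common: ∅.
Collecting: common zeros = ∅, so the count is 0.
Comparison with the Bézout bound: 0 ≤ 2 = deg(f)·deg(g), as expected for curves with no common component (the affine F_5-count falls short of the bound because intersections may lie at infinity, over extension fields, or carry multiplicity).


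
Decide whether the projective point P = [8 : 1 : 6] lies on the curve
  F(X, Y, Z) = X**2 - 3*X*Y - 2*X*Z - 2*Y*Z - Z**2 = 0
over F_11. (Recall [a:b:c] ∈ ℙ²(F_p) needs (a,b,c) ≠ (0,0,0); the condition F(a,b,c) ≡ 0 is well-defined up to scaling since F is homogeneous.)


F(8,1,6) ≡ 6 (mod 11); P is NOT on the curve.

Evaluate F(8, 1, 6) term-by-term (mod 11).
  X**2 ↦ 1·64·1·1 = 64
  -3*X*Y ↦ -3·8·1·1 = -24
  -2*X*Z ↦ -2·8·1·6 = -96
  -2*Y*Z ↦ -2·1·1·6 = -12
  -Z**2 ↦ -1·1·1·36 = -36
Sum: F(8, 1, 6) = (64) + (-24) + (-96) + (-12) + (-36) = -104.
Reducing mod 11: -104 ≡ 6 (mod 11).
Since F(a, b, c) ≡ 6 ≠ 0 (mod 11), P does NOT lie on the curve.


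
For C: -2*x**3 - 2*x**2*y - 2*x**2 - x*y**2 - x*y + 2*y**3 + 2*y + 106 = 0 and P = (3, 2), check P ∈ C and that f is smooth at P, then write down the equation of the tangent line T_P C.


Tangent line at P: -96*x - 7*y + 302 = 0.

Step 1: f(3, 2) = 0, so P lies on C.
Step 2: partial derivatives
  f_x(x, y) = -6*x**2 - 4*x*y - 4*x - y**2 - y, f_y(x, y) = -2*x**2 - 2*x*y - x + 6*y**2 + 2.
  f_x(P) = -96, f_y(P) = -7 (gradient nonzero, so P is smooth).
Step 3: tangent line at P: -96·(x − 3) + -7·(y − 2) = 0.
Expanding: -96*x - 7*y + 302 = 0.


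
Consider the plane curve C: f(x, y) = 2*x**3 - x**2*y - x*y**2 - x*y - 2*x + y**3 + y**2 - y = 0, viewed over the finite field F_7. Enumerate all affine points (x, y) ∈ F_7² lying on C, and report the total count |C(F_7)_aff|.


Affine F_7-points: {(0, 0), (1, 0), (2, 5), (3, 4), (5, 6), (6, 0), (6, 2), (6, 3)}; count = 8.

For each of the 49 pairs (x, y) ∈ F_7², evaluate f(x, y) mod 7. Record the zeros.
  x = 0: [0↦0, 1↦1, 2↦3, 3↦5, 4↦6, 5↦5, 6↦1]  zeros at y ∈ {0}
  x = 1: [0↦0, 1↦5, 2↦2, 3↦4, 4↦3, 5↦5, 6↦2]  zeros at y ∈ {0}
  x = 2: [0↦5, 1↦5, 2↦2, 3↦2, 4↦4, 5↦0, 6↦3]  zeros at y ∈ {5}
  x = 3: [0↦6, 1↦6, 2↦1, 3↦4, 4↦0, 5↦2, 6↦2]  zeros at y ∈ {4}
  x = 4: [0↦1, 1↦6, 2↦4, 3↦1, 4↦3, 5↦2, 6↦4]  zeros at y ∈ ∅
  x = 5: [0↦2, 1↦3, 2↦2, 3↦5, 4↦4, 5↦5, 6↦0]  zeros at y ∈ {6}
  x = 6: [0↦0, 1↦2, 2↦0, 3↦0, 4↦1, 5↦2, 6↦2]  zeros at y ∈ {0, 2, 3}
Collecting zeros: affine points = {(0, 0), (1, 0), (2, 5), (3, 4), (5, 6), (6, 0), (6, 2), (6, 3)}.
Total count |C(F_7)_aff| = 8.


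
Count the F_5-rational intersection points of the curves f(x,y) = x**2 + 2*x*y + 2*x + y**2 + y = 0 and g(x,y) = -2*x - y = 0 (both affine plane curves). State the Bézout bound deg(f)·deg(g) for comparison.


Common zeros: {(0, 0)}; count = 1; Bézout bound = 2.

deg(f) = 2, deg(g) = 1, so Bézout bound = 2.
Scan x ∈ F_5. For each x, list the y ∈ F_5 with f(x, y) ≡ 0 and those with g(x, y) ≡ 0 (mod 5); the common zeros in that column are the intersection.
  x = 0: f ≡ 0 at y ∈ {0, 4}; g ≡ 0 at y ∈ {0}; common: {0}.
  x = 1: f ≡ 0 at y ∈ ∅; g ≡ 0 at y ∈ {3}; common: ∅.
  x = 2: f ≡ 0 at y ∈ ∅; g ≡ 0 at y ∈ {1}; common: ∅.
  x = 3: f ≡ 0 at y ∈ {0, 3}; g ≡ 0 at y ∈ {4}; common: ∅.
  x = 4: f ≡ 0 at y ∈ {3}; g ≡ 0 at y ∈ {2}; common: ∅.
Collecting: common zeros = {(0, 0)}, so the count is 1.
Comparison with the Bézout bound: 1 ≤ 2 = deg(f)·deg(g), as expected for curves with no common component (the affine F_5-count falls short of the bound because intersections may lie at infinity, over extension fields, or carry multiplicity).


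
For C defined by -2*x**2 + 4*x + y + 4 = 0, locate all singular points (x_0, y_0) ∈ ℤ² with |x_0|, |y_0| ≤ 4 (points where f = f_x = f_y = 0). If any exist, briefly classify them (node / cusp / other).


No singular points in the scanned grid; C is smooth there.

Compute partial derivatives:
  f_x = 4 - 4*x.
  f_y = 1.
f_y = 1 is a nonzero constant, so f_y never vanishes: no point (x, y) can satisfy f = f_x = f_y = 0. In particular no (x, y) ∈ {−4, ..., 4}² is singular; the curve is smooth.


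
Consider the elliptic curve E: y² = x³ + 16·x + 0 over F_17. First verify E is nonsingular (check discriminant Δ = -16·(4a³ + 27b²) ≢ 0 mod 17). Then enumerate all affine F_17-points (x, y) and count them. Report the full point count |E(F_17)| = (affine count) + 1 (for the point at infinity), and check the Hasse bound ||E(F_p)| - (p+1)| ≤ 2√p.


Affine points = {(0, 0), (1, 0), (4, 3), (4, 14), (5, 1), (5, 16), (7, 8), (7, 9), (10, 2), (10, 15), (12, 4), (12, 13), (13, 5), (13, 12), (16, 0)}; affine count = 15; |E(F_17)| = 16.

Discriminant check: Δ ∝ 4a³ + 27b² = 4·16³ + 27·0² = 4·4096 + 27·0 ≡ 13 (mod 17). Nonzero ⇒ E is nonsingular.
For each x ∈ F_17, compute rhs = x³ + 16·x + 0 mod 17, then count y ∈ F_17 with y² ≡ rhs.
  x = 0: rhs = 0, matching y values: 0 (1 points).
  x = 1: rhs = 0, matching y values: 0 (1 points).
  x = 2: rhs = 6, matching y values: none (0 points).
  x = 3: rhs = 7, matching y values: none (0 points).
  x = 4: rhs = 9, matching y values: 3, 14 (2 points).
  x = 5: rhs = 1, matching y values: 1, 16 (2 points).
  x = 6: rhs = 6, matching y values: none (0 points).
  x = 7: rhs = 13, matching y values: 8, 9 (2 points).
  x = 8: rhs = 11, matching y values: none (0 points).
  x = 9: rhs = 6, matching y values: none (0 points).
  x = 10: rhs = 4, matching y values: 2, 15 (2 points).
  x = 11: rhs = 11, matching y values: none (0 points).
  x = 12: rhs = 16, matching y values: 4, 13 (2 points).
  x = 13: rhs = 8, matching y values: 5, 12 (2 points).
  x = 14: rhs = 10, matching y values: none (0 points).
  x = 15: rhs = 11, matching y values: none (0 points).
  x = 16: rhs = 0, matching y values: 0 (1 points).
Total affine count: 15.
Full point count |E(F_17)| = 15 + 1 = 16.
Hasse bound: |16 − (17+1)| = |-2| = 2 ≤ 2√17 ≈ 8.2462 ✓.


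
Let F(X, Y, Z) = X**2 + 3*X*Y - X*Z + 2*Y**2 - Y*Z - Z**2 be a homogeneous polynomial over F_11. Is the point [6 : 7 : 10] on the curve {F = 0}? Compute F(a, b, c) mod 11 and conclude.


F(6,7,10) ≡ 8 (mod 11); P is NOT on the curve.

Evaluate F(6, 7, 10) term-by-term (mod 11).
  X**2 ↦ 1·36·1·1 = 36
  3*X*Y ↦ 3·6·7·1 = 126
  -X*Z ↦ -1·6·1·10 = -60
  2*Y**2 ↦ 2·1·49·1 = 98
  -Y*Z ↦ -1·1·7·10 = -70
  -Z**2 ↦ -1·1·1·100 = -100
Sum: F(6, 7, 10) = (36) + (126) + (-60) + (98) + (-70) + (-100) = 30.
Reducing mod 11: 30 ≡ 8 (mod 11).
Since F(a, b, c) ≡ 8 ≠ 0 (mod 11), P does NOT lie on the curve.


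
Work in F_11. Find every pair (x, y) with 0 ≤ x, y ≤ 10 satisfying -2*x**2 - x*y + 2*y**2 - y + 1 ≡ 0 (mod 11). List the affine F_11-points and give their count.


Affine F_11-points: {(0, 8), (0, 9), (1, 3), (1, 9), (3, 3), (3, 10), (4, 2), (4, 6), (6, 2), (6, 7), (7, 7), (7, 8)}; count = 12.

For each of the 121 pairs (x, y) ∈ F_11², evaluate f(x, y) mod 11. Record the zeros.
  x = 0: [0↦1, 1↦2, 2↦7, 3↦5, 4↦7, 5↦2, 6↦1, 7↦4, 8↦0, 9↦0, 10↦4]  zeros at y ∈ {8, 9}
  x = 1: [0↦10, 1↦10, 2↦3, 3↦0, 4↦1, 5↦6, 6↦4, 7↦6, 8↦1, 9↦0, 10↦3]  zeros at y ∈ {3, 9}
  x = 2: [0↦4, 1↦3, 2↦6, 3↦2, 4↦2, 5↦6, 6↦3, 7↦4, 8↦9, 9↦7, 10↦9]  zeros at y ∈ ∅
  x = 3: [0↦5, 1↦3, 2↦5, 3↦0, 4↦10, 5↦2, 6↦9, 7↦9, 8↦2, 9↦10, 10↦0]  zeros at y ∈ {3, 10}
  x = 4: [0↦2, 1↦10, 2↦0, 3↦5, 4↦3, 5↦5, 6↦0, 7↦10, 8↦2, 9↦9, 10↦9]  zeros at y ∈ {2, 6}
  x = 5: [0↦6, 1↦2, 2↦2, 3↦6, 4↦3, 5↦4, 6↦9, 7↦7, 8↦9, 9↦4, 10↦3]  zeros at y ∈ ∅
  x = 6: [0↦6, 1↦1, 2↦0, 3↦3, 4↦10, 5↦10, 6↦3, 7↦0, 8↦1, 9↦6, 10↦4]  zeros at y ∈ {2, 7}
  x = 7: [0↦2, 1↦7, 2↦5, 3↦7, 4↦2, 5↦1, 6↦4, 7↦0, 8↦0, 9↦4, 10↦1]  zeros at y ∈ {7, 8}
  x = 8: [0↦5, 1↦9, 2↦6, 3↦7, 4↦1, 5↦10, 6↦1, 7↦7, 8↦6, 9↦9, 10↦5]  zeros at y ∈ ∅
  x = 9: [0↦4, 1↦7, 2↦3, 3↦3, 4↦7, 5↦4, 6↦5, 7↦10, 8↦8, 9↦10, 10↦5]  zeros at y ∈ ∅
  x = 10: [0↦10, 1↦1, 2↦7, 3↦6, 4↦9, 5↦5, 6↦5, 7↦9, 8↦6, 9↦7, 10↦1]  zeros at y ∈ ∅
Collecting zeros: affine points = {(0, 8), (0, 9), (1, 3), (1, 9), (3, 3), (3, 10), (4, 2), (4, 6), (6, 2), (6, 7), (7, 7), (7, 8)}.
Total count |C(F_11)_aff| = 12.


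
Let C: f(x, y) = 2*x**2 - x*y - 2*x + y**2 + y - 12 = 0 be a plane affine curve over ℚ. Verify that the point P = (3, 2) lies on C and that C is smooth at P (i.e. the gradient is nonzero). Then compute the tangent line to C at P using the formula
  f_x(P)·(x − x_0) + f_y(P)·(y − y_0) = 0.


Tangent line at P: 8*x + 2*y - 28 = 0.

Step 1: f(3, 2) = 0, so P lies on C.
Step 2: partial derivatives
  f_x(x, y) = 4*x - y - 2, f_y(x, y) = -x + 2*y + 1.
  f_x(P) = 8, f_y(P) = 2 (gradient nonzero, so P is smooth).
Step 3: tangent line at P: 8·(x − 3) + 2·(y − 2) = 0.
Expanding: 8*x + 2*y - 28 = 0.
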